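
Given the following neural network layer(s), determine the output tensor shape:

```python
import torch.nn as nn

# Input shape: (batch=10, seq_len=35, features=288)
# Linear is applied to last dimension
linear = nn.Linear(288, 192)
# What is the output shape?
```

Input: (10, 35, 288) -> Output: (10, 35, 192)

Answer: (10, 35, 192)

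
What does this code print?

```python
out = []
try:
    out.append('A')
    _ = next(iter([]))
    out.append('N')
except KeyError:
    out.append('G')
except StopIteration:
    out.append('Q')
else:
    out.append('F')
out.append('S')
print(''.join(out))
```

Execution trace: 'A' (try body) → 'Q' (except StopIteration) → 'S' (after the try/except). Output: AQS

Answer: AQS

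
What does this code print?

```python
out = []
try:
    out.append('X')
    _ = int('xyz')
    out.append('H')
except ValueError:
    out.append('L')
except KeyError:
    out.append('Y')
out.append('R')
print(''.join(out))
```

Execution trace: 'X' (try body) → 'L' (except ValueError) → 'R' (after the try/except). Output: XLR

Answer: XLR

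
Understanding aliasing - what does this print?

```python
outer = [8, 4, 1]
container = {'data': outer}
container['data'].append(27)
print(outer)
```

Key concept: dict holds reference to list.
Step by step:
`outer = [8, 4, 1]` → outer = [8, 4, 1]
`container = {'data': outer}` → container = {'data': [8, 4, 1]}
`container['data'].append(27)` → outer = [8, 4, 1, 27]; container = {'data': [8, 4, 1, 27]}
`print(outer)` → prints [8, 4, 1, 27]

Answer: [8, 4, 1, 27]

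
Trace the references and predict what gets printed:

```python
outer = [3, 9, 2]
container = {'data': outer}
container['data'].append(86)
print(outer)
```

Key concept: dict holds reference to list.
Step by step:
`outer = [3, 9, 2]` → outer = [3, 9, 2]
`container = {'data': outer}` → container = {'data': [3, 9, 2]}
`container['data'].append(86)` → outer = [3, 9, 2, 86]; container = {'data': [3, 9, 2, 86]}
`print(outer)` → prints [3, 9, 2, 86]

Answer: [3, 9, 2, 86]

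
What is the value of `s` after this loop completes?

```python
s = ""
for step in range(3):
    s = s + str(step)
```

Concatenate digits 0 to 2
`s` takes the values: "" → "0" → "01" → "012"

Answer: "012"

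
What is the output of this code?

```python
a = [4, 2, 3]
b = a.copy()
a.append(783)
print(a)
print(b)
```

Key concept: list.copy() creates independent copy.
Step by step:
`a = [4, 2, 3]` → a = [4, 2, 3]
`b = a.copy()` → b = [4, 2, 3]
`a.append(783)` → a = [4, 2, 3, 783]
`print(a)` → prints [4, 2, 3, 783]
`print(b)` → prints [4, 2, 3]

Answer:
[4, 2, 3, 783]
[4, 2, 3]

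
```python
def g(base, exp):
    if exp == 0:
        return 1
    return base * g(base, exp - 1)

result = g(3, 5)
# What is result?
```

g(3, 5) = 3 * 3 * 3 * 3 * 3 = 243

Answer: 243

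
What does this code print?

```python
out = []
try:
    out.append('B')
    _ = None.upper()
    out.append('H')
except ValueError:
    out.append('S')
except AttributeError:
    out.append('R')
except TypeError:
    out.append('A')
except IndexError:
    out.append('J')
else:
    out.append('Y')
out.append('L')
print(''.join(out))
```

Execution trace: 'B' (try body) → 'R' (except AttributeError) → 'L' (after the try/except). Output: BRL

Answer: BRL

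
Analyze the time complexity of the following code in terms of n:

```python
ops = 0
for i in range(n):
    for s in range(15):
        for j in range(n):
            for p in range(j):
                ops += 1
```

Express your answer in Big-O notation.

Each loop level contributes: n × 1 × n × n. Multiplying the contributions gives O(n^3).

Answer: O(n^3)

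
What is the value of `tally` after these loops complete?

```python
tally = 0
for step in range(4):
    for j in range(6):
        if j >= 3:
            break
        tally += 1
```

Inner breaks at 3, outer runs 4 times
`tally` takes the values: 0 → 1 → 2 → 3 → 4 → 5 → 6 → 7 → 8 → 9 → 10 → 11 → 12

Answer: 12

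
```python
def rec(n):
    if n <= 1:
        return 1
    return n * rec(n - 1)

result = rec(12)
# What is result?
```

rec(12) = 12 * 11 * 10 * 9 * 8 * 7 * 6 * 5 * 4 * 3 * 2 * 1 = 479001600

Answer: 479001600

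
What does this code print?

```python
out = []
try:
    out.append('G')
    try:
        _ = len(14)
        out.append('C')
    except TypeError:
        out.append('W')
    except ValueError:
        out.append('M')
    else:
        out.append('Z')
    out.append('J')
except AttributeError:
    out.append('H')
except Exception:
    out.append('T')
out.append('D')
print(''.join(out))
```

Execution trace: 'G' (try body) → 'W' (inner except TypeError) → 'J' (try body, no exception) → 'D' (after the try/except). Output: GWJD

Answer: GWJD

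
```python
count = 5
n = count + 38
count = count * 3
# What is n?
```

Trace:
`count = 5` → count = 5
`n = count + 38` → n = 43
`count = count * 3` → count = 15
So n = 43

Answer: 43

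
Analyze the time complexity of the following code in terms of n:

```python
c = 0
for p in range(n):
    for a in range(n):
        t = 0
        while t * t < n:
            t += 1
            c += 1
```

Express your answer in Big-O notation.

Each loop level contributes: n × n × √n. Multiplying the contributions gives O(n^2√n).

Answer: O(n^2√n)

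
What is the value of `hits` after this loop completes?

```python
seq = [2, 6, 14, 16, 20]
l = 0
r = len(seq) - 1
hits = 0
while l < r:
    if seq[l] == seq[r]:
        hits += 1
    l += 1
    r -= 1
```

Count matching pairs from ends
`hits` takes the values: 0

Answer: 0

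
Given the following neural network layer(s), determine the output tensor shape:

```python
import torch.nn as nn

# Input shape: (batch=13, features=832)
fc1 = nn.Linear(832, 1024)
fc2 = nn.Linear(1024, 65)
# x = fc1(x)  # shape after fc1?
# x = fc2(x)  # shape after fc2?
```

Input: (13, 832) -> after fc1: (13, 1024) -> Output: (13, 65)

Answer: (13, 65)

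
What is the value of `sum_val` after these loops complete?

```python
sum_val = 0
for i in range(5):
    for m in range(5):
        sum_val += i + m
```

Sum of all i+m for i,m in 5x5
`sum_val` takes the values: 0 → 1 → 3 → 6 → 10 → 11 → 13 → 16 → 20 → 25 → 27 → 30 → 34 → 39 → 45 → 48 → 52 → 57 → 63 → 70 → 74 → 79 → 85 → 92 → 100

Answer: 100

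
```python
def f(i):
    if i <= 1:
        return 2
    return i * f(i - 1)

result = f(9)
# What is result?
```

f(9) = 9 * 8 * 7 * 6 * 5 * 4 * 3 * 2 * 2 = 725760

Answer: 725760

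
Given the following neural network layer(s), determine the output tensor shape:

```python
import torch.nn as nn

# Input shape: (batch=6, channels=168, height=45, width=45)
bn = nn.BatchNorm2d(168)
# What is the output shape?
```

Input: (6, 168, 45, 45) -> Output: (6, 168, 45, 45)

Answer: (6, 168, 45, 45)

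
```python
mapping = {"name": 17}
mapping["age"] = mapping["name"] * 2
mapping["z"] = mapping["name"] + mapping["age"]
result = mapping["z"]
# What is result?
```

Trace:
`mapping = {"name": 17}` → mapping = {'name': 17}
`mapping["age"] = mapping["name"] * 2` → mapping = {'name': 17, 'age': 34}
`mapping["z"] = mapping["name"] + mapping["age"]` → mapping = {'name': 17, 'age': 34, 'z': 51}
`result = mapping["z"]` → result = 51
So result = 51

Answer: 51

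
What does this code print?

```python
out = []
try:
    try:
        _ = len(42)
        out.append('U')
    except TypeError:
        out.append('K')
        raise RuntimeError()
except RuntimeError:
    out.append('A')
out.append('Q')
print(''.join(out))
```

Execution trace: 'K' (inner except TypeError) → 'A' (outer except RuntimeError) → 'Q' (after the try/except). Output: KAQ

Answer: KAQ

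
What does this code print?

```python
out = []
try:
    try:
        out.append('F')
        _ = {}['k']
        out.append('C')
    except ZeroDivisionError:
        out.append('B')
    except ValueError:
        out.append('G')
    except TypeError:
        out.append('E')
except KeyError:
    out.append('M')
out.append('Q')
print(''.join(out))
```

Execution trace: 'F' (try body) → 'M' (outer except KeyError) → 'Q' (after the try/except). Output: FMQ

Answer: FMQ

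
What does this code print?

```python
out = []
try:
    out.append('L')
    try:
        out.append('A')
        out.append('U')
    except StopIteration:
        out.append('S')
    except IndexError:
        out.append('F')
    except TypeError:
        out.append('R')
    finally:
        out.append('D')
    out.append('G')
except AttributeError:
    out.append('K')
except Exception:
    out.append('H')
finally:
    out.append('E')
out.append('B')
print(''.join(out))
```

Execution trace: 'L' (try body) → 'A' (inner try body) → 'U' (inner try body, no exception) → 'D' (inner finally) → 'G' (try body, no exception) → 'E' (finally) → 'B' (after the try/except). Output: LAUDGEB

Answer: LAUDGEB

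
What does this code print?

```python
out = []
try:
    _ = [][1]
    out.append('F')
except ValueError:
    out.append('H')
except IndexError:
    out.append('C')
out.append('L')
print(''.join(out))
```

Execution trace: 'C' (except IndexError) → 'L' (after the try/except). Output: CL

Answer: CL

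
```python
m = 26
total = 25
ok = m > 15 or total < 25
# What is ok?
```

Trace:
`m = 26` → m = 26
`total = 25` → total = 25
`ok = m > 15 or total < 25` → ok = True
So ok = True

Answer: True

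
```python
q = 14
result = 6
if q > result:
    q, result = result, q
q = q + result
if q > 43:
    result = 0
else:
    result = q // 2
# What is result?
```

Trace:
`q = 14` → q = 14
`result = 6` → result = 6
`if q > result: ...` → q > result is True → q = 6; result = 14
`q = q + result` → q = 20
`if q > 43: ...` → q > 43 is False, take else branch → result = 10
So result = 10

Answer: 10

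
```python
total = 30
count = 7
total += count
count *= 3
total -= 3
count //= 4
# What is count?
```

Trace:
`total = 30` → total = 30
`count = 7` → count = 7
`total += count` → total = 37
`count *= 3` → count = 21
`total -= 3` → total = 34
`count //= 4` → count = 5
So count = 5

Answer: 5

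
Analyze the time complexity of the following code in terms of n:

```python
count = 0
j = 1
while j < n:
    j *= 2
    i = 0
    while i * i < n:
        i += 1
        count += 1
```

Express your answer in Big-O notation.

Each loop level contributes: log n × √n. Multiplying the contributions gives O(√n log n).

Answer: O(√n log n)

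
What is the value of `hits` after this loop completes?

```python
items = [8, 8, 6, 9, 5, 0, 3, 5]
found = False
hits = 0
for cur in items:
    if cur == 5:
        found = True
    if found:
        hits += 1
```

Count elements after first 5 in [8, 8, 6, 9, 5, 0, 3, 5]
`hits` takes the values: 0 → 1 → 2 → 3 → 4

Answer: 4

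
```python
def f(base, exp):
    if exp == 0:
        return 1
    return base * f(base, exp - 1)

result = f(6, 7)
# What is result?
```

f(6, 7) = 6 * 6 * 6 * 6 * 6 * 6 * 6 = 279936

Answer: 279936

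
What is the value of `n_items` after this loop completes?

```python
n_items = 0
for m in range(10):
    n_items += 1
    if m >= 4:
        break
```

Loop breaks when m reaches 4, n_items is 5
`n_items` takes the values: 0 → 1 → 2 → 3 → 4 → 5

Answer: 5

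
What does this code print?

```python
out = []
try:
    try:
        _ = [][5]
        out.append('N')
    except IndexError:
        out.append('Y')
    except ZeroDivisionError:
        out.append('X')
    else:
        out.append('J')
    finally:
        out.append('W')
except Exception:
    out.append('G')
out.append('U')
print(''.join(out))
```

Execution trace: 'Y' (inner except IndexError) → 'W' (inner finally) → 'U' (after the try/except). Output: YWU

Answer: YWU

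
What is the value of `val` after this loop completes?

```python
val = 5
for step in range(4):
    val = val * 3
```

Multiply by 3, 4 times: 5 * 3^4 = 405
`val` takes the values: 5 → 15 → 45 → 135 → 405

Answer: 405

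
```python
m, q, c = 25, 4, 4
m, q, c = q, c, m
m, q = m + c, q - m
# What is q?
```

Trace:
`m, q, c = 25, 4, 4` → m = 25; q = 4; c = 4
`m, q, c = q, c, m` → m = 4; q = 4; c = 25
`m, q = m + c, q - m` → m = 29; q = 0
So q = 0

Answer: 0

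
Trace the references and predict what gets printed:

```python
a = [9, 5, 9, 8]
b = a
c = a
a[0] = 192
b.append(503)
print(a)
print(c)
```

Key concept: multiple aliases.
Step by step:
`a = [9, 5, 9, 8]` → a = [9, 5, 9, 8]
`b = a` → b = [9, 5, 9, 8] (same object as a)
`c = a` → c = [9, 5, 9, 8] (same object as a, b)
`a[0] = 192` → a = [192, 5, 9, 8] (same object as b, c); b = [192, 5, 9, 8] (same object as a, c); c = [192, 5, 9, 8] (same object as a, b)
`b.append(503)` → a = [192, 5, 9, 8, 503] (same object as b, c); b = [192, 5, 9, 8, 503] (same object as a, c); c = [192, 5, 9, 8, 503] (same object as a, b)
`print(a)` → prints [192, 5, 9, 8, 503]
`print(c)` → prints [192, 5, 9, 8, 503]

Answer:
[192, 5, 9, 8, 503]
[192, 5, 9, 8, 503]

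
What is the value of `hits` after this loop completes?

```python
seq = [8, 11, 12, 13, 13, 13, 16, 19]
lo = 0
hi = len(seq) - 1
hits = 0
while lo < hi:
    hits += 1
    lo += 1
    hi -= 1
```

Iterations until pointers meet (list length 8)
`hits` takes the values: 0 → 1 → 2 → 3 → 4

Answer: 4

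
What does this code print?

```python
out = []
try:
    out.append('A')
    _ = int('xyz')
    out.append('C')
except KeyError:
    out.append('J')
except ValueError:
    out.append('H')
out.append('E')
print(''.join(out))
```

Execution trace: 'A' (try body) → 'H' (except ValueError) → 'E' (after the try/except). Output: AHE

Answer: AHE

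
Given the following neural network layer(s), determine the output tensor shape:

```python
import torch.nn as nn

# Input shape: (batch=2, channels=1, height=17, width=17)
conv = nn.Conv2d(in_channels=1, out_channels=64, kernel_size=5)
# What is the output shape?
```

Input: (2, 1, 17, 17) -> Output: (2, 64, 13, 13)

Answer: (2, 64, 13, 13)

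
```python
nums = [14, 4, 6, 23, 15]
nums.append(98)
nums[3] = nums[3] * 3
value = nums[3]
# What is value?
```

Trace:
`nums = [14, 4, 6, 23, 15]` → nums = [14, 4, 6, 23, 15]
`nums.append(98)` → nums = [14, 4, 6, 23, 15, 98]
`nums[3] = nums[3] * 3` → nums = [14, 4, 6, 69, 15, 98]
`value = nums[3]` → value = 69
So value = 69

Answer: 69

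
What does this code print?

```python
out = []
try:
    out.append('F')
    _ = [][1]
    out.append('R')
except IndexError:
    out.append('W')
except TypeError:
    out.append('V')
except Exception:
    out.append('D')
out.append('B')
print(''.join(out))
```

Execution trace: 'F' (try body) → 'W' (except IndexError) → 'B' (after the try/except). Output: FWB

Answer: FWB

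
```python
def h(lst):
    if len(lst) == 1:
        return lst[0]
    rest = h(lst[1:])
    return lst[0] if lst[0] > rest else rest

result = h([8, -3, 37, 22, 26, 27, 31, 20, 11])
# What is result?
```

Recursive max over [8, -3, 37, 22, 26, 27, 31, 20, 11] = 37

Answer: 37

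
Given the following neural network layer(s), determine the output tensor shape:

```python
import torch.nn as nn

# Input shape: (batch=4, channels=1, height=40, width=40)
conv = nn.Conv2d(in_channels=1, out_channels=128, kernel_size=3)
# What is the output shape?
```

Input: (4, 1, 40, 40) -> Output: (4, 128, 38, 38)

Answer: (4, 128, 38, 38)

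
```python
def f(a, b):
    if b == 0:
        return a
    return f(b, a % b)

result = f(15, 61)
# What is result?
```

f(15, 61) -> f(61, 15) -> f(15, 1) -> f(1, 0) -> 1

Answer: 1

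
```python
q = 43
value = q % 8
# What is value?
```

Trace:
`q = 43` → q = 43
`value = q % 8` → value = 3
So value = 3

Answer: 3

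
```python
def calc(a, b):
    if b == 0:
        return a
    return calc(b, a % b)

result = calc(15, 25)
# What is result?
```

calc(15, 25) -> calc(25, 15) -> calc(15, 10) -> calc(10, 5) -> calc(5, 0) -> 5

Answer: 5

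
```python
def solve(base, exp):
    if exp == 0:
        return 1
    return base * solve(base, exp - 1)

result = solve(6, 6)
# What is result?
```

solve(6, 6) = 6 * 6 * 6 * 6 * 6 * 6 = 46656

Answer: 46656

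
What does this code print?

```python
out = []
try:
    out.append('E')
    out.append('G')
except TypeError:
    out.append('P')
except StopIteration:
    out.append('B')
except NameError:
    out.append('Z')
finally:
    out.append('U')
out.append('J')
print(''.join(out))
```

Execution trace: 'E' (try body) → 'G' (try body, no exception) → 'U' (finally) → 'J' (after the try/except). Output: EGUJ

Answer: EGUJ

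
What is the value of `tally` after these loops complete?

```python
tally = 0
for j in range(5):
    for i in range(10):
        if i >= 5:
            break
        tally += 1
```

Inner breaks at 5, outer runs 5 times
`tally` takes the values: 0 → 1 → 2 → 3 → 4 → 5 → 6 → 7 → 8 → 9 → 10 → 11 → 12 → 13 → 14 → 15 → 16 → 17 → 18 → 19 → 20 → 21 → 22 → 23 → 24 → 25

Answer: 25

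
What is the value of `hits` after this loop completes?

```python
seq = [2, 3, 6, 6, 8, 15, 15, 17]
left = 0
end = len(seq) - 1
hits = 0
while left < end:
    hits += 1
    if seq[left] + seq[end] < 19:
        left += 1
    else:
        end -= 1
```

Steps to find pair summing to 19
`hits` takes the values: 0 → 1 → 2 → 3 → 4 → 5 → 6 → 7

Answer: 7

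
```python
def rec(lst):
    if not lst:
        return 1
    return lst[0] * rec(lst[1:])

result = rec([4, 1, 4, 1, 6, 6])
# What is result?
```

Product over [4, 1, 4, 1, 6, 6] = 4 * 1 * 4 * 1 * 6 * 6 = 576

Answer: 576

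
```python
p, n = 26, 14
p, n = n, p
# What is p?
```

Trace:
`p, n = 26, 14` → p = 26; n = 14
`p, n = n, p` → p = 14; n = 26
So p = 14

Answer: 14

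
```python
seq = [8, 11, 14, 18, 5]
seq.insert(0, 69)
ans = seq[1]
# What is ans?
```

Trace:
`seq = [8, 11, 14, 18, 5]` → seq = [8, 11, 14, 18, 5]
`seq.insert(0, 69)` → seq = [69, 8, 11, 14, 18, 5]
`ans = seq[1]` → ans = 8
So ans = 8

Answer: 8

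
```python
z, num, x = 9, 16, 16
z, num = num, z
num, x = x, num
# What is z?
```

Trace:
`z, num, x = 9, 16, 16` → z = 9; num = 16; x = 16
`z, num = num, z` → z = 16; num = 9
`num, x = x, num` → num = 16; x = 9
So z = 16

Answer: 16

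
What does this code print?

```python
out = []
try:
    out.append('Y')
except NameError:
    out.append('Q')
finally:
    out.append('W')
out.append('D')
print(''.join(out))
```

Execution trace: 'Y' (try body, no exception) → 'W' (finally) → 'D' (after the try/except). Output: YWD

Answer: YWD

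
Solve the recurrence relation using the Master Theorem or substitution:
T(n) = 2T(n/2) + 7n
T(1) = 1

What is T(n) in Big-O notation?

By Master Theorem: a=2, b=2, f(n)=7n. Since log_2(2) = 1 and f(n) = Θ(n^1), Case 2 applies. T(n) = O(n log n).

Answer: O(n log n)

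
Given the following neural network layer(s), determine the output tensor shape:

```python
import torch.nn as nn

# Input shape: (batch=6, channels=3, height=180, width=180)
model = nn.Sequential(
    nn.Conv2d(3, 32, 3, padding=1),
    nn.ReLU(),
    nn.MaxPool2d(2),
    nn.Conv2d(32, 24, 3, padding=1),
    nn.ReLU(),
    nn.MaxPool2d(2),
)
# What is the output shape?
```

Input: (6, 3, 180, 180) -> after first Conv2d: (6, 32, 180, 180) -> after first MaxPool2d: (6, 32, 90, 90) -> after second Conv2d: (6, 24, 90, 90) -> Output: (6, 24, 45, 45)

Answer: (6, 24, 45, 45)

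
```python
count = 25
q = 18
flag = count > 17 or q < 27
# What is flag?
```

Trace:
`count = 25` → count = 25
`q = 18` → q = 18
`flag = count > 17 or q < 27` → flag = True
So flag = True

Answer: True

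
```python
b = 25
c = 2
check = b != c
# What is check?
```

Trace:
`b = 25` → b = 25
`c = 2` → c = 2
`check = b != c` → check = True
So check = True

Answer: True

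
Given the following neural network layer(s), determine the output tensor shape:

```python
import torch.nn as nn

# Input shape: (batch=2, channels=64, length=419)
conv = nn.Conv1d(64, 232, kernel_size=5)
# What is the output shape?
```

Input: (2, 64, 419) -> Output: (2, 232, 415)

Answer: (2, 232, 415)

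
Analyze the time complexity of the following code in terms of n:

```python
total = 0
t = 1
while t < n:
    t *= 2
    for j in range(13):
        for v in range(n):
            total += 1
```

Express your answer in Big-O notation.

Each loop level contributes: log n × 1 × n. Multiplying the contributions gives O(n log n).

Answer: O(n log n)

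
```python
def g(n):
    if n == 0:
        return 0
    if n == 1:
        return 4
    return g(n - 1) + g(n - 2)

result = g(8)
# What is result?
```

Build up from base cases: g(0)=0, g(1)=4, g(2)=4, g(3)=8, g(4)=12, g(5)=20, g(6)=32, ..., g(8)=84

Answer: 84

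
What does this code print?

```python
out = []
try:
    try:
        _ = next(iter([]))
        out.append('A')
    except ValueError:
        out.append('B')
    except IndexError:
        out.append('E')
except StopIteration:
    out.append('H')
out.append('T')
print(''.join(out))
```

Execution trace: 'H' (outer except StopIteration) → 'T' (after the try/except). Output: HT

Answer: HT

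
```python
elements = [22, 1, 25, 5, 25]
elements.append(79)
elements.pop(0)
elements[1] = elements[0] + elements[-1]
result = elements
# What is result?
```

Trace:
`elements = [22, 1, 25, 5, 25]` → elements = [22, 1, 25, 5, 25]
`elements.append(79)` → elements = [22, 1, 25, 5, 25, 79]
`elements.pop(0)` → elements = [1, 25, 5, 25, 79]
`elements[1] = elements[0] + elements[-1]` → elements = [1, 80, 5, 25, 79]
`result = elements` → result = [1, 80, 5, 25, 79]
So result = [1, 80, 5, 25, 79]

Answer: [1, 80, 5, 25, 79]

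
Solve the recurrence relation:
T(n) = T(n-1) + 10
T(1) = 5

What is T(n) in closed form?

Unrolling: T(n) = T(1) + 10·(n-1) = 5 + 10(n-1) = 10n - 5.

Answer: T(n) = 10n - 5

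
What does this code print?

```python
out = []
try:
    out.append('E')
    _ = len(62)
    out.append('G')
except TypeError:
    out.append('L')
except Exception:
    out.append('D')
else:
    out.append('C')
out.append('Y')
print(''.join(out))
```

Execution trace: 'E' (try body) → 'L' (except TypeError) → 'Y' (after the try/except). Output: ELY

Answer: ELY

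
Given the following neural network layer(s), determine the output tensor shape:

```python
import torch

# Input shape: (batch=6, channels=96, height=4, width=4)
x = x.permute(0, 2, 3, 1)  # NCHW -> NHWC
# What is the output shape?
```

Input: (6, 96, 4, 4) -> Output: (6, 4, 4, 96)

Answer: (6, 4, 4, 96)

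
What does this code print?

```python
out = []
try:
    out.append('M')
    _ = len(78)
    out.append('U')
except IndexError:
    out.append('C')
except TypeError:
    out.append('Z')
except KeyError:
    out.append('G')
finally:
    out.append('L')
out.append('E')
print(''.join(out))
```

Execution trace: 'M' (try body) → 'Z' (except TypeError) → 'L' (finally) → 'E' (after the try/except). Output: MZLE

Answer: MZLE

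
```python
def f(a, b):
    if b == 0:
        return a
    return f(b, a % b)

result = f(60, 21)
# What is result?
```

f(60, 21) -> f(21, 18) -> f(18, 3) -> f(3, 0) -> 3

Answer: 3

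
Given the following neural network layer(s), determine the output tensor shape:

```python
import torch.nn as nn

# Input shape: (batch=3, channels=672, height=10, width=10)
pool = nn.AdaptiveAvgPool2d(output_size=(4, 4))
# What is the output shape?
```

Input: (3, 672, 10, 10) -> Output: (3, 672, 4, 4)

Answer: (3, 672, 4, 4)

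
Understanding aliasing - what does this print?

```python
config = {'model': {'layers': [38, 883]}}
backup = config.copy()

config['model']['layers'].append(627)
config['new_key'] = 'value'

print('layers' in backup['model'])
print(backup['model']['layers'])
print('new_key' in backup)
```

Key concept: shallow copy gotcha with nested dict.
Step by step:
`config = {'model': {'layers': [38, 883]}}` → config = {'model': {'layers': [38, 883]}}
`backup = config.copy()` → backup = {'model': {'layers': [38, 883]}}
`config['model']['layers'].append(627)` → config = {'model': {'layers': [38, 883, 627]}}; backup = {'model': {'layers': [38, 883, 627]}}
`config['new_key'] = 'value'` → config = {'model': {'layers': [38, 883, 627]}, 'new_key': 'value'}
`print('layers' in backup['model'])` → prints True
`print(backup['model']['layers'])` → prints [38, 883, 627]
`print('new_key' in backup)` → prints False

Answer:
True
[38, 883, 627]
False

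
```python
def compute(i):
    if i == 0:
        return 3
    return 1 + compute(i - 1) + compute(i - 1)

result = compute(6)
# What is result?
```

compute(i) = 1 + 2·compute(i-1), compute(0)=3. Closed form: (3+1)·2^6 - 1 = 255.

Answer: 255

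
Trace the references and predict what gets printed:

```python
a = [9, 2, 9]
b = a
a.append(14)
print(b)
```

Key concept: basic list aliasing.
Step by step:
`a = [9, 2, 9]` → a = [9, 2, 9]
`b = a` → b = [9, 2, 9] (same object as a)
`a.append(14)` → a = [9, 2, 9, 14] (same object as b); b = [9, 2, 9, 14] (same object as a)
`print(b)` → prints [9, 2, 9, 14]

Answer: [9, 2, 9, 14]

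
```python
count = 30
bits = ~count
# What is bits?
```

Trace:
`count = 30` → count = 30
`bits = ~count` → bits = -31
So bits = -31

Answer: -31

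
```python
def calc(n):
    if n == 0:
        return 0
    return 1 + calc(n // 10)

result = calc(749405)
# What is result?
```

Count of digits of 749405: 6

Answer: 6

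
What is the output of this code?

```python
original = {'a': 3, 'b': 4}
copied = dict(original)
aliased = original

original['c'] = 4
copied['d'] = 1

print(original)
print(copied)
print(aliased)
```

Key concept: dict() creates copy, assignment creates alias.
Step by step:
`original = {'a': 3, 'b': 4}` → original = {'a': 3, 'b': 4}
`copied = dict(original)` → copied = {'a': 3, 'b': 4}
`aliased = original` → aliased = {'a': 3, 'b': 4} (same object as original)
`original['c'] = 4` → original = {'a': 3, 'b': 4, 'c': 4} (same object as aliased); aliased = {'a': 3, 'b': 4, 'c': 4} (same object as original)
`copied['d'] = 1` → copied = {'a': 3, 'b': 4, 'd': 1}
`print(original)` → prints {'a': 3, 'b': 4, 'c': 4}
`print(copied)` → prints {'a': 3, 'b': 4, 'd': 1}
`print(aliased)` → prints {'a': 3, 'b': 4, 'c': 4}

Answer:
{'a': 3, 'b': 4, 'c': 4}
{'a': 3, 'b': 4, 'd': 1}
{'a': 3, 'b': 4, 'c': 4}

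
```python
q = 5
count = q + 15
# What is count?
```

Trace:
`q = 5` → q = 5
`count = q + 15` → count = 20
So count = 20

Answer: 20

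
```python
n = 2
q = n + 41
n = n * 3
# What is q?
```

Trace:
`n = 2` → n = 2
`q = n + 41` → q = 43
`n = n * 3` → n = 6
So q = 43

Answer: 43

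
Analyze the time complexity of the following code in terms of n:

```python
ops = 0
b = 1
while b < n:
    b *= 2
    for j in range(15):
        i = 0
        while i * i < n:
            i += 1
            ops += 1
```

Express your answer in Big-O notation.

Each loop level contributes: log n × 1 × √n. Multiplying the contributions gives O(√n log n).

Answer: O(√n log n)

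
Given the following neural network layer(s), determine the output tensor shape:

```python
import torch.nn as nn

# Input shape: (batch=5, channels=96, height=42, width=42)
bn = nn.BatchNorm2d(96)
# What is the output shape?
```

Input: (5, 96, 42, 42) -> Output: (5, 96, 42, 42)

Answer: (5, 96, 42, 42)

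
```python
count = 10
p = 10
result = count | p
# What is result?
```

Trace:
`count = 10` → count = 10
`p = 10` → p = 10
`result = count | p` → result = 10
So result = 10

Answer: 10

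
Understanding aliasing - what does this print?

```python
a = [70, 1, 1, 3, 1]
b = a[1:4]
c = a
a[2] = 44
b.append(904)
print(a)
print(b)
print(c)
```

Key concept: slice vs alias.
Step by step:
`a = [70, 1, 1, 3, 1]` → a = [70, 1, 1, 3, 1]
`b = a[1:4]` → b = [1, 1, 3]
`c = a` → c = [70, 1, 1, 3, 1] (same object as a)
`a[2] = 44` → a = [70, 1, 44, 3, 1] (same object as c); c = [70, 1, 44, 3, 1] (same object as a)
`b.append(904)` → b = [1, 1, 3, 904]
`print(a)` → prints [70, 1, 44, 3, 1]
`print(b)` → prints [1, 1, 3, 904]
`print(c)` → prints [70, 1, 44, 3, 1]

Answer:
[70, 1, 44, 3, 1]
[1, 1, 3, 904]
[70, 1, 44, 3, 1]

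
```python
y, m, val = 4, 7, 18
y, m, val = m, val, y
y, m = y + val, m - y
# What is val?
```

Trace:
`y, m, val = 4, 7, 18` → y = 4; m = 7; val = 18
`y, m, val = m, val, y` → y = 7; m = 18; val = 4
`y, m = y + val, m - y` → y = 11; m = 11
So val = 4

Answer: 4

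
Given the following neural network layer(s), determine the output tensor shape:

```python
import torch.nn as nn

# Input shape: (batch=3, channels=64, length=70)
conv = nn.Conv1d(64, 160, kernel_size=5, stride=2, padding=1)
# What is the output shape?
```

Input: (3, 64, 70) -> Output: (3, 160, 34)

Answer: (3, 160, 34)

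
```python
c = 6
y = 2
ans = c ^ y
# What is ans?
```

Trace:
`c = 6` → c = 6
`y = 2` → y = 2
`ans = c ^ y` → ans = 4
So ans = 4

Answer: 4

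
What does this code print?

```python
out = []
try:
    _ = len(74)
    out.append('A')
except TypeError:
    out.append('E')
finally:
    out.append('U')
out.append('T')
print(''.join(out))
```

Execution trace: 'E' (except TypeError) → 'U' (finally) → 'T' (after the try/except). Output: EUT

Answer: EUT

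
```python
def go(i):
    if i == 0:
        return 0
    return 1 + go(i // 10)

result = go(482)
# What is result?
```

Count of digits of 482: 3

Answer: 3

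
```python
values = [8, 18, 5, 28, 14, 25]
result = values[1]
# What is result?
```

Trace:
`values = [8, 18, 5, 28, 14, 25]` → values = [8, 18, 5, 28, 14, 25]
`result = values[1]` → result = 18
So result = 18

Answer: 18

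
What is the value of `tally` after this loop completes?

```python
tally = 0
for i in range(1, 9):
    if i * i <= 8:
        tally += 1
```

Count numbers where i² ≤ 8
`tally` takes the values: 0 → 1 → 2

Answer: 2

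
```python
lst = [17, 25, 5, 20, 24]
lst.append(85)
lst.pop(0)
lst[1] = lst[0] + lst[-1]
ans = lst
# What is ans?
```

Trace:
`lst = [17, 25, 5, 20, 24]` → lst = [17, 25, 5, 20, 24]
`lst.append(85)` → lst = [17, 25, 5, 20, 24, 85]
`lst.pop(0)` → lst = [25, 5, 20, 24, 85]
`lst[1] = lst[0] + lst[-1]` → lst = [25, 110, 20, 24, 85]
`ans = lst` → ans = [25, 110, 20, 24, 85]
So ans = [25, 110, 20, 24, 85]

Answer: [25, 110, 20, 24, 85]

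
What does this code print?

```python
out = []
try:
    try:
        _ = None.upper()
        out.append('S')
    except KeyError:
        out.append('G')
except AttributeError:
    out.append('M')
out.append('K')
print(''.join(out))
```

Execution trace: 'M' (outer except AttributeError) → 'K' (after the try/except). Output: MK

Answer: MK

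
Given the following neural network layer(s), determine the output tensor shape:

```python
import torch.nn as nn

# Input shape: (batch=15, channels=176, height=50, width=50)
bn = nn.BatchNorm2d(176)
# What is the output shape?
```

Input: (15, 176, 50, 50) -> Output: (15, 176, 50, 50)

Answer: (15, 176, 50, 50)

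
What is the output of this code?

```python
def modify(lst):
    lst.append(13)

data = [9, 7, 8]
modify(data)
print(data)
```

Key concept: function modifies passed list.
Step by step:
`data = [9, 7, 8]` → data = [9, 7, 8]
`modify(data)` → data = [9, 7, 8, 13]
`print(data)` → prints [9, 7, 8, 13]

Answer: [9, 7, 8, 13]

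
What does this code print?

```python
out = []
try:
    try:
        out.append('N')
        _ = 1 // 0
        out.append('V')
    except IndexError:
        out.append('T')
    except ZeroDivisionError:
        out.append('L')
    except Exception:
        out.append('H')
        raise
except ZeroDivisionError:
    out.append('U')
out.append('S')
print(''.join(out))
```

Execution trace: 'N' (inner try body) → 'L' (inner except ZeroDivisionError) → 'S' (after the try/except). Output: NLS

Answer: NLS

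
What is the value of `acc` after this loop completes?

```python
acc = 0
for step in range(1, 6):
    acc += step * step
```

Sum of squares 1² to 5² = 55
`acc` takes the values: 0 → 1 → 5 → 14 → 30 → 55

Answer: 55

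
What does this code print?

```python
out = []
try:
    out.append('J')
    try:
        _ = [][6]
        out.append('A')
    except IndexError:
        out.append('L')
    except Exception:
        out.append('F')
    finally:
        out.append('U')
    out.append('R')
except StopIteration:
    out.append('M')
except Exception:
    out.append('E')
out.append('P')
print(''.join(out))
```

Execution trace: 'J' (try body) → 'L' (inner except IndexError) → 'U' (inner finally) → 'R' (try body, no exception) → 'P' (after the try/except). Output: JLURP

Answer: JLURP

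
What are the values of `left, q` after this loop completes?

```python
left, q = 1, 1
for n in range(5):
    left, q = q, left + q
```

Fibonacci: after 5 iterations
`left, q` takes the values: (1, 1) → (1, 2) → (2, 3) → (3, 5) → (5, 8) → (8, 13)

Answer: 8, 13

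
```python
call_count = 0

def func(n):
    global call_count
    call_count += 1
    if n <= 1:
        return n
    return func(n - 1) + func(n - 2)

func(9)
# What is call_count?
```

Calls(n) = 1 + Calls(n-1) + Calls(n-2); Calls(0)=Calls(1)=1. For n=9 this gives 109.

Answer: 109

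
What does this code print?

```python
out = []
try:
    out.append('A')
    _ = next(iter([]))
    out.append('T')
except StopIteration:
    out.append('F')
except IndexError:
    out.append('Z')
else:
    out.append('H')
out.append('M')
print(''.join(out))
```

Execution trace: 'A' (try body) → 'F' (except StopIteration) → 'M' (after the try/except). Output: AFM

Answer: AFM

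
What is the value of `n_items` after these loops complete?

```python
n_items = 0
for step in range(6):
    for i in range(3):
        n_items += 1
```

6 * 3 = 18
`n_items` takes the values: 0 → 1 → 2 → 3 → 4 → 5 → 6 → 7 → 8 → 9 → 10 → 11 → 12 → 13 → 14 → 15 → 16 → 17 → 18

Answer: 18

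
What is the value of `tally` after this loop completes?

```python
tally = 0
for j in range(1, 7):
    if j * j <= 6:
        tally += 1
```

Count numbers where j² ≤ 6
`tally` takes the values: 0 → 1 → 2

Answer: 2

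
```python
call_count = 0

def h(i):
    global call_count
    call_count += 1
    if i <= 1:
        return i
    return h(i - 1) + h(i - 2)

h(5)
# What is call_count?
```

Calls(i) = 1 + Calls(i-1) + Calls(i-2); Calls(0)=Calls(1)=1. For i=5 this gives 15.

Answer: 15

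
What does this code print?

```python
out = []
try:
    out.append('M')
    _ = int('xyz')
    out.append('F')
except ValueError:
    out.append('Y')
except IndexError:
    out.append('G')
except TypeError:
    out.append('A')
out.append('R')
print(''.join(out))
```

Execution trace: 'M' (try body) → 'Y' (except ValueError) → 'R' (after the try/except). Output: MYR

Answer: MYR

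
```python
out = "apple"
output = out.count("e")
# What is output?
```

Trace:
`out = "apple"` → out = 'apple'
`output = out.count("e")` → output = 1
So output = 1

Answer: 1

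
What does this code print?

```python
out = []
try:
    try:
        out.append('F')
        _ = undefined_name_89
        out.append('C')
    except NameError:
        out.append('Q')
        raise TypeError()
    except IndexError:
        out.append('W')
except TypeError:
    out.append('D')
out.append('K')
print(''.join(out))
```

Execution trace: 'F' (try body) → 'Q' (except NameError) → 'D' (outer except TypeError) → 'K' (after the try/except). Output: FQDK

Answer: FQDK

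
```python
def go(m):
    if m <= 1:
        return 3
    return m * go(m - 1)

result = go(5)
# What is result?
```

go(5) = 5 * 4 * 3 * 2 * 3 = 360

Answer: 360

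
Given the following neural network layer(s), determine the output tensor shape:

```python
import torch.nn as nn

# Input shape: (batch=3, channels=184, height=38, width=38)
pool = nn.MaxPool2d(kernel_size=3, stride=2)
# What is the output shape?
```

Input: (3, 184, 38, 38) -> Output: (3, 184, 18, 18)

Answer: (3, 184, 18, 18)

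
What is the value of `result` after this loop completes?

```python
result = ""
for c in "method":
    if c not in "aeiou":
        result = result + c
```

Remove vowels from 'method'
`result` takes the values: "" → "m" → "mt" → "mth" → "mthd"

Answer: "mthd"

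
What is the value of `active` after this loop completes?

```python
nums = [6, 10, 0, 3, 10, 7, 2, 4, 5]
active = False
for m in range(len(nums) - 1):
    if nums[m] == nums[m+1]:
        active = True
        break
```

Check consecutive duplicates in [6, 10, 0, 3, 10, 7, 2, 4, 5]
`active` takes the values: False

Answer: False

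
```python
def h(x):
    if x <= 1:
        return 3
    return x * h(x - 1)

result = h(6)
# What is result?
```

h(6) = 6 * 5 * 4 * 3 * 2 * 3 = 2160

Answer: 2160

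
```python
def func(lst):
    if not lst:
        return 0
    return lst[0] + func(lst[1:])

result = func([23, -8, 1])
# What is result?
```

23 + (-8) + 1 + 0 = 16

Answer: 16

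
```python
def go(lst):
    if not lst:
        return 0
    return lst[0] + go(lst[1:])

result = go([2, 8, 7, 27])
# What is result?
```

2 + 8 + 7 + 27 + 0 = 44

Answer: 44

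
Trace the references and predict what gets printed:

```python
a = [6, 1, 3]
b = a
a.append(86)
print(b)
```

Key concept: basic list aliasing.
Step by step:
`a = [6, 1, 3]` → a = [6, 1, 3]
`b = a` → b = [6, 1, 3] (same object as a)
`a.append(86)` → a = [6, 1, 3, 86] (same object as b); b = [6, 1, 3, 86] (same object as a)
`print(b)` → prints [6, 1, 3, 86]

Answer: [6, 1, 3, 86]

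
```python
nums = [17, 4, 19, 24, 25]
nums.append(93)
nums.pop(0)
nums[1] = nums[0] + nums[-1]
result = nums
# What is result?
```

Trace:
`nums = [17, 4, 19, 24, 25]` → nums = [17, 4, 19, 24, 25]
`nums.append(93)` → nums = [17, 4, 19, 24, 25, 93]
`nums.pop(0)` → nums = [4, 19, 24, 25, 93]
`nums[1] = nums[0] + nums[-1]` → nums = [4, 97, 24, 25, 93]
`result = nums` → result = [4, 97, 24, 25, 93]
So result = [4, 97, 24, 25, 93]

Answer: [4, 97, 24, 25, 93]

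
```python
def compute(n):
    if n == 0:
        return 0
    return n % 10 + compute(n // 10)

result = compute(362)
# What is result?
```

Sum of digits of 362: 2 + 6 + 3 = 11

Answer: 11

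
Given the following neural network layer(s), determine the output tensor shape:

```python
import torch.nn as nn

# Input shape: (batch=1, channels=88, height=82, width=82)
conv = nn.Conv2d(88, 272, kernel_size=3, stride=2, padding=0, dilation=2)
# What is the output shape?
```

Input: (1, 88, 82, 82) -> Output: (1, 272, 39, 39)

Answer: (1, 272, 39, 39)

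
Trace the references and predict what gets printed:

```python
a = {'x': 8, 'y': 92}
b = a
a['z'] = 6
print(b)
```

Key concept: dict aliasing.
Step by step:
`a = {'x': 8, 'y': 92}` → a = {'x': 8, 'y': 92}
`b = a` → b = {'x': 8, 'y': 92} (same object as a)
`a['z'] = 6` → a = {'x': 8, 'y': 92, 'z': 6} (same object as b); b = {'x': 8, 'y': 92, 'z': 6} (same object as a)
`print(b)` → prints {'x': 8, 'y': 92, 'z': 6}

Answer: {'x': 8, 'y': 92, 'z': 6}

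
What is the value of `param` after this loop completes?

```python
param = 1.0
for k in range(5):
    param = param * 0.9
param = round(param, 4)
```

Exponential decay: 1.0 * 0.9^5
`param` takes the values: 1.0 → 0.9 → 0.81 → 0.729 → 0.6561 → 0.59049 → 0.5905

Answer: 0.5905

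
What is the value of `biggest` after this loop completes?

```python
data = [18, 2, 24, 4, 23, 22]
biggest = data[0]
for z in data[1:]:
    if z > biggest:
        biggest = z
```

Maximum of [18, 2, 24, 4, 23, 22]
`biggest` takes the values: 18 → 24

Answer: 24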